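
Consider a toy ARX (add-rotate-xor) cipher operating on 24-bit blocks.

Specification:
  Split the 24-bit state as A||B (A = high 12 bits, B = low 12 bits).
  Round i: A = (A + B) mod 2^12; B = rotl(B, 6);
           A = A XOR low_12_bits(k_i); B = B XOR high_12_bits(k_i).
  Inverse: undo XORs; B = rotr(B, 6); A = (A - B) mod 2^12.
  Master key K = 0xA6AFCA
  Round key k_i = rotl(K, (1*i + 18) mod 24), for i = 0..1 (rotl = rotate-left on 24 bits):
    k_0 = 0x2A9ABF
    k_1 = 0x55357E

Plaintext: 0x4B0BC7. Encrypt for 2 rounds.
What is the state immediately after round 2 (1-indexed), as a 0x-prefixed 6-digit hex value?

s_0 = plaintext = 0x4B0BC7
s_1 = Round(s_0, k_0) = 0xAC8346
s_2 = Round(s_1, k_1) = 0xB704DE

0xB704DE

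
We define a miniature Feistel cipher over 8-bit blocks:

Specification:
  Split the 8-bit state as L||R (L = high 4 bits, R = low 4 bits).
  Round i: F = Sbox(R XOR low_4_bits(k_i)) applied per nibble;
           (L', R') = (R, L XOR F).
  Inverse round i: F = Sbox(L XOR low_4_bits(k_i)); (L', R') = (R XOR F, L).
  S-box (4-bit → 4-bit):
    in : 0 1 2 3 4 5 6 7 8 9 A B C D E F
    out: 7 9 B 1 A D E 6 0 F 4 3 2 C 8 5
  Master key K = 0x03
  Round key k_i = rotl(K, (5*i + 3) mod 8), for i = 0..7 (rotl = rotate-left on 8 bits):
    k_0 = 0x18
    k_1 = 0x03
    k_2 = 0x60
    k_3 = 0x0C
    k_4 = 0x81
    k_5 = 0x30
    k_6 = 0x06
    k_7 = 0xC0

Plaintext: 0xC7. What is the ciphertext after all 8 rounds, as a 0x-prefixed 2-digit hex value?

s_0 = plaintext = 0xC7
s_1 = Round(s_0, k_0) = 0x79
s_2 = Round(s_1, k_1) = 0x93
s_3 = Round(s_2, k_2) = 0x38
s_4 = Round(s_3, k_3) = 0x89
s_5 = Round(s_4, k_4) = 0x98
s_6 = Round(s_5, k_5) = 0x89
s_7 = Round(s_6, k_6) = 0x9D
s_8 = Round(s_7, k_7) = 0xD5

0xD5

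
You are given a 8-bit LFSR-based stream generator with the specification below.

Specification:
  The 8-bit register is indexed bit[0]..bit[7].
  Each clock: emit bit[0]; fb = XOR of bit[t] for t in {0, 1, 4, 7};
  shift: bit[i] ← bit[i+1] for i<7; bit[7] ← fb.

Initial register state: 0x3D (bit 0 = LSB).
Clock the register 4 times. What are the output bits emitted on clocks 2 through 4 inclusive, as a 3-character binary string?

reg_0 = 0x3D
clock 1: out=1, reg = 0x1E
clock 2: out=0, reg = 0x0F
clock 3: out=1, reg = 0x07
clock 4: out=1, reg = 0x03

011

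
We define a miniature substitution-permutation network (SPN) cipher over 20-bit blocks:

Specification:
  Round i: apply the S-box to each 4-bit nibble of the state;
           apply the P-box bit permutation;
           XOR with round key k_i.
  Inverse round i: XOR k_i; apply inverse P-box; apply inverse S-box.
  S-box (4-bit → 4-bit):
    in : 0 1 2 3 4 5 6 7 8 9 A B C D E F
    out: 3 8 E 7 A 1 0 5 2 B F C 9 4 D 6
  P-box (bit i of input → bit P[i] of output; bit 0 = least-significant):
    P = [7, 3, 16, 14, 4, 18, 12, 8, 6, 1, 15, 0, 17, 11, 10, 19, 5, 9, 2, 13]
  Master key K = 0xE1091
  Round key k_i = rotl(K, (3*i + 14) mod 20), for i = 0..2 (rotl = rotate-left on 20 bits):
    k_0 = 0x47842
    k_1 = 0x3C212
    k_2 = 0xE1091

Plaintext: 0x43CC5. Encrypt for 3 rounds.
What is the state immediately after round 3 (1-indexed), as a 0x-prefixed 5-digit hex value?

0x7FB4B

s_0 = plaintext = 0x43CC5
s_1 = Round(s_0, k_0) = 0x65793
s_2 = Round(s_1, k_1) = 0x443CA
s_3 = Round(s_2, k_2) = 0x7FB4B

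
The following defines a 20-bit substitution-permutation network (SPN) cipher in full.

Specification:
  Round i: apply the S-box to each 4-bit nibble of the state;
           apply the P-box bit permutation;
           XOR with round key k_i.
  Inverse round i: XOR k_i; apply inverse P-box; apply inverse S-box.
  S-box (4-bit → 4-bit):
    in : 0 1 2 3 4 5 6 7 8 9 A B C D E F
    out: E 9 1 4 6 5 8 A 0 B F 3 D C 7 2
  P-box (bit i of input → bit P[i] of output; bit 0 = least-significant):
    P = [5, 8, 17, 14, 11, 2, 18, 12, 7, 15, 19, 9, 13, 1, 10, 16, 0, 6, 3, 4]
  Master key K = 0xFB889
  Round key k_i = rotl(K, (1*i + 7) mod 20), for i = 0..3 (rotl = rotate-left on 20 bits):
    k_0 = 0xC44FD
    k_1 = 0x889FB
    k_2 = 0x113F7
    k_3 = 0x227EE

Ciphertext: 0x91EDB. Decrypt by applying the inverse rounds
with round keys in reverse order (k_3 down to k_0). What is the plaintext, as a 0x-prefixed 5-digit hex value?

0xB4B5D

s_0 = ciphertext = 0x91EDB
s_1 = InvRound(s_0, k_3) = 0x1139E
s_2 = InvRound(s_1, k_2) = 0xE8882
s_3 = InvRound(s_2, k_1) = 0xA883E
s_4 = InvRound(s_3, k_0) = 0xB4B5D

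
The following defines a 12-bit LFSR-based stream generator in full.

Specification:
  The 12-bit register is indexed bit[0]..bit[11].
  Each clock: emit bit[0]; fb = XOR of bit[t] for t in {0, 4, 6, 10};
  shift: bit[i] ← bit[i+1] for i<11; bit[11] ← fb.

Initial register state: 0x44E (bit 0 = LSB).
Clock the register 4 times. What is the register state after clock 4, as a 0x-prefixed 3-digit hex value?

0x244

reg_0 = 0x44E
clock 1: out=0, reg = 0x227
clock 2: out=1, reg = 0x913
clock 3: out=1, reg = 0x489
clock 4: out=1, reg = 0x244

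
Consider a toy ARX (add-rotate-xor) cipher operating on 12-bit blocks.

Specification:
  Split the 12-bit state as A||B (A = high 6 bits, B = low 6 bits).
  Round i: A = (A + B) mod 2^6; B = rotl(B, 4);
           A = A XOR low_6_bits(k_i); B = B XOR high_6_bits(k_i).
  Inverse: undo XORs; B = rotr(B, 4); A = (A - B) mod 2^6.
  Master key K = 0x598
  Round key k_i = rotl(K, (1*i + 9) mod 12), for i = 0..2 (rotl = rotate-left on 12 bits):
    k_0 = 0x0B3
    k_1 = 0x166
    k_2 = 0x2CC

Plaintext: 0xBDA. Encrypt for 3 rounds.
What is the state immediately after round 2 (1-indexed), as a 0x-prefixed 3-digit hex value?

0xE0C

s_0 = plaintext = 0xBDA
s_1 = Round(s_0, k_0) = 0xEA4
s_2 = Round(s_1, k_1) = 0xE0C
s_3 = Round(s_2, k_2) = 0x208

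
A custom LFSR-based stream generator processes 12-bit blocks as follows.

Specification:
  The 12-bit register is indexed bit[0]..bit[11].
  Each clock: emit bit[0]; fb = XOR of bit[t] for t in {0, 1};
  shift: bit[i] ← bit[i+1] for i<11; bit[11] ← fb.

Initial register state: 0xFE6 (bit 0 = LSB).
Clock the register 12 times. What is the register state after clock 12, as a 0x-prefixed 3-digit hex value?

reg_0 = 0xFE6
clock 1: out=0, reg = 0xFF3
clock 2: out=1, reg = 0x7F9
clock 3: out=1, reg = 0xBFC
clock 4: out=0, reg = 0x5FE
clock 5: out=0, reg = 0xAFF
clock 6: out=1, reg = 0x57F
clock 7: out=1, reg = 0x2BF
clock 8: out=1, reg = 0x15F
clock 9: out=1, reg = 0x0AF
clock 10: out=1, reg = 0x057
clock 11: out=1, reg = 0x02B
clock 12: out=1, reg = 0x015

0x015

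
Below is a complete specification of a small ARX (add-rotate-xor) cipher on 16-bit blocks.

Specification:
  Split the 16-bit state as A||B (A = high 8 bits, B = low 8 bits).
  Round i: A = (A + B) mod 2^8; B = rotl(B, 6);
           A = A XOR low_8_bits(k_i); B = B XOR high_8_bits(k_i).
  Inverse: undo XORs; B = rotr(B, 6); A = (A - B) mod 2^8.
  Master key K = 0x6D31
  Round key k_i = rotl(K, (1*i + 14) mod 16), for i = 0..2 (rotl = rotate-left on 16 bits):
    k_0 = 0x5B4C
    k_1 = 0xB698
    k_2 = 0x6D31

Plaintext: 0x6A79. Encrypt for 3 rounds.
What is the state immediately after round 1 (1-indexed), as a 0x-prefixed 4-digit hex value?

s_0 = plaintext = 0x6A79
s_1 = Round(s_0, k_0) = 0xAF05
s_2 = Round(s_1, k_1) = 0x2CF7
s_3 = Round(s_2, k_2) = 0x1290

0xAF05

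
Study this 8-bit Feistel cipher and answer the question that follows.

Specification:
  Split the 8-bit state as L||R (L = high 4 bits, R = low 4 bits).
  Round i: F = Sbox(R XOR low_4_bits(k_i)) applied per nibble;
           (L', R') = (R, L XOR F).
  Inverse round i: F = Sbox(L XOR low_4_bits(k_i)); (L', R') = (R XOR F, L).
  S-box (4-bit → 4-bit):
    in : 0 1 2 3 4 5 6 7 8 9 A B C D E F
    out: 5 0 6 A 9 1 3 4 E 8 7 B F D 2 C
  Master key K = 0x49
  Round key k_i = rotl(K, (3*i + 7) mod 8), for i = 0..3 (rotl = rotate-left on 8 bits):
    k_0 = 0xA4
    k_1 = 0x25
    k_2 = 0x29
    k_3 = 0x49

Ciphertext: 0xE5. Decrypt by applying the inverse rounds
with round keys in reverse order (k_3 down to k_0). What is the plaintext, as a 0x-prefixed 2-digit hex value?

0x90

s_0 = ciphertext = 0xE5
s_1 = InvRound(s_0, k_3) = 0x1E
s_2 = InvRound(s_1, k_2) = 0x01
s_3 = InvRound(s_2, k_1) = 0x00
s_4 = InvRound(s_3, k_0) = 0x90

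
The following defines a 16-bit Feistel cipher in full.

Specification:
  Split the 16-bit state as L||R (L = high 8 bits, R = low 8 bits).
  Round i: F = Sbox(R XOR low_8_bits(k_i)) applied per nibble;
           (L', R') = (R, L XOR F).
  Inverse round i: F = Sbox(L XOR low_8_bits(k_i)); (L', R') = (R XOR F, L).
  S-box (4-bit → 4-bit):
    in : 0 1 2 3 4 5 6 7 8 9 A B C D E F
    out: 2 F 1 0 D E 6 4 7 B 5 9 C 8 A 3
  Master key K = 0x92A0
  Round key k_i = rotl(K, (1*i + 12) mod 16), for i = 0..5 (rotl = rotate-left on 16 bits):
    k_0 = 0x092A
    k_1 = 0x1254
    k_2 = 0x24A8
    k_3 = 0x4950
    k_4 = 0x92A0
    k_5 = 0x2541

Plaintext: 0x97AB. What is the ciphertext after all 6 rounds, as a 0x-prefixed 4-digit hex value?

s_0 = plaintext = 0x97AB
s_1 = Round(s_0, k_0) = 0xABE8
s_2 = Round(s_1, k_1) = 0xE837
s_3 = Round(s_2, k_2) = 0x375B
s_4 = Round(s_3, k_3) = 0x5B1E
s_5 = Round(s_4, k_4) = 0x1EC1
s_6 = Round(s_5, k_5) = 0xC16C

0xC16C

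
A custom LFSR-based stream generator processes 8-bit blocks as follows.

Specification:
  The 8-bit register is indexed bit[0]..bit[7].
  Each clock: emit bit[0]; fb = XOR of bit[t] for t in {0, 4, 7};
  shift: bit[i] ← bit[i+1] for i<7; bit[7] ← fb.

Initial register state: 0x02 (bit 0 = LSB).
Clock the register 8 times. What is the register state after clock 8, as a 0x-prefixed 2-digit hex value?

0x5E

reg_0 = 0x02
clock 1: out=0, reg = 0x01
clock 2: out=1, reg = 0x80
clock 3: out=0, reg = 0xC0
clock 4: out=0, reg = 0xE0
clock 5: out=0, reg = 0xF0
clock 6: out=0, reg = 0x78
clock 7: out=0, reg = 0xBC
clock 8: out=0, reg = 0x5E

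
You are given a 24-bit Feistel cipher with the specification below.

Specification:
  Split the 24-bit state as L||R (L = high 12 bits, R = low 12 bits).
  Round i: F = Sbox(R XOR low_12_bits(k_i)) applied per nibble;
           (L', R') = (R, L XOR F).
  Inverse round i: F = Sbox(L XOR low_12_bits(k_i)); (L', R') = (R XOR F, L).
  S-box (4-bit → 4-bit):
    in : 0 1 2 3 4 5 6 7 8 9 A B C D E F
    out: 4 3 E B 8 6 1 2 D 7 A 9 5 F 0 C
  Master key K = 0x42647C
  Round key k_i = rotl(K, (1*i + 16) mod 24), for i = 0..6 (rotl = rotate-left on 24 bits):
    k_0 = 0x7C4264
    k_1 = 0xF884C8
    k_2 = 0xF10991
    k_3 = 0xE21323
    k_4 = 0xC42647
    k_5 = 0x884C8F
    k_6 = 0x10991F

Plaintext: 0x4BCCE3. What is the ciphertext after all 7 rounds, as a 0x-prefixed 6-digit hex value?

0xACDD13

s_0 = plaintext = 0x4BCCE3
s_1 = Round(s_0, k_0) = 0xCE346E
s_2 = Round(s_1, k_1) = 0x46E842
s_3 = Round(s_2, k_2) = 0x842795
s_4 = Round(s_3, k_3) = 0x7950D3
s_5 = Round(s_4, k_4) = 0x0D36ED
s_6 = Round(s_5, k_5) = 0x6EDACD
s_7 = Round(s_6, k_6) = 0xACDD13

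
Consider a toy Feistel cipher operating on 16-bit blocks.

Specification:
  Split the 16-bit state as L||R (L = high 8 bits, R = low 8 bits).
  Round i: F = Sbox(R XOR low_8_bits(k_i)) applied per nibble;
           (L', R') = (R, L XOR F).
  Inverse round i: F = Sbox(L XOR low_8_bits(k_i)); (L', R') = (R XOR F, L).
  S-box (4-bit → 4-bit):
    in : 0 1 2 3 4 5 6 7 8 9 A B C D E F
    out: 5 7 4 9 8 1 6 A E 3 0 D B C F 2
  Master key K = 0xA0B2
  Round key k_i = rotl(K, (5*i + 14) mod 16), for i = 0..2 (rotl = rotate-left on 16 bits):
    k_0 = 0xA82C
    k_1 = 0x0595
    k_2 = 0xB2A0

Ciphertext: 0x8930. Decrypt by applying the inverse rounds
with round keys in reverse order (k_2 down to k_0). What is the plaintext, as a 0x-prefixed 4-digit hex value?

s_0 = ciphertext = 0x8930
s_1 = InvRound(s_0, k_2) = 0x7389
s_2 = InvRound(s_1, k_1) = 0x7F73
s_3 = InvRound(s_2, k_0) = 0x6A7F

0x6A7F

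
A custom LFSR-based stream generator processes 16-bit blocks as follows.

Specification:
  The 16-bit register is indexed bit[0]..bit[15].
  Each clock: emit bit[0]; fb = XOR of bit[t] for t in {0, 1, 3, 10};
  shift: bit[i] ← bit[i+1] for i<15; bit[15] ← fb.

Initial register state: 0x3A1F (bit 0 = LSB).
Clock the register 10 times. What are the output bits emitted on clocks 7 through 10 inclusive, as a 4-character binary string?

reg_0 = 0x3A1F
clock 1: out=1, reg = 0x9D0F
clock 2: out=1, reg = 0x4E87
clock 3: out=1, reg = 0xA743
clock 4: out=1, reg = 0xD3A1
clock 5: out=1, reg = 0xE9D0
clock 6: out=0, reg = 0x74E8
clock 7: out=0, reg = 0x3A74
clock 8: out=0, reg = 0x1D3A
clock 9: out=0, reg = 0x8E9D
clock 10: out=1, reg = 0xC74E

0001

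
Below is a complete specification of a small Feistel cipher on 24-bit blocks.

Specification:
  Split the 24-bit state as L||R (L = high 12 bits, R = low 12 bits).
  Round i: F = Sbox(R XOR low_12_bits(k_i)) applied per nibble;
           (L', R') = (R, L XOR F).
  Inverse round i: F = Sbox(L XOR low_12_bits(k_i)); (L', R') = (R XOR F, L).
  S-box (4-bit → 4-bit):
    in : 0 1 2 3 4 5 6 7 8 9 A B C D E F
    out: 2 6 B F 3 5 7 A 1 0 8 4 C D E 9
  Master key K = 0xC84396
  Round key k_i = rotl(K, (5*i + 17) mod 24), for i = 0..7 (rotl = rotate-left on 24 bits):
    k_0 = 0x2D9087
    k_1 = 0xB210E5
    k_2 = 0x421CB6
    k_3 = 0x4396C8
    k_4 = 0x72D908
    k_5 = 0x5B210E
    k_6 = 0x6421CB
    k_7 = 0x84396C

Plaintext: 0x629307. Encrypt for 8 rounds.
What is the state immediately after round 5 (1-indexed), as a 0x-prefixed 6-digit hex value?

s_0 = plaintext = 0x629307
s_1 = Round(s_0, k_0) = 0x30793B
s_2 = Round(s_1, k_1) = 0x93B3D9
s_3 = Round(s_2, k_2) = 0x3D9042
s_4 = Round(s_3, k_3) = 0x0424C1
s_5 = Round(s_4, k_4) = 0x4C1D82
s_6 = Round(s_5, k_5) = 0xD828DD
s_7 = Round(s_6, k_6) = 0x8DDDE5
s_8 = Round(s_7, k_7) = 0xDE5BCD

0x4C1D82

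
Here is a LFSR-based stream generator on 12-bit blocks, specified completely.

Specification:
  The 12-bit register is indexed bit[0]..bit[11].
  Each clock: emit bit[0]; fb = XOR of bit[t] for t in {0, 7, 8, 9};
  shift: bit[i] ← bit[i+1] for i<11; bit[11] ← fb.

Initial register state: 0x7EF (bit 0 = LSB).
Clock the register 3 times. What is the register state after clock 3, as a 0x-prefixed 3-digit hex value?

reg_0 = 0x7EF
clock 1: out=1, reg = 0x3F7
clock 2: out=1, reg = 0x1FB
clock 3: out=1, reg = 0x8FD

0x8FD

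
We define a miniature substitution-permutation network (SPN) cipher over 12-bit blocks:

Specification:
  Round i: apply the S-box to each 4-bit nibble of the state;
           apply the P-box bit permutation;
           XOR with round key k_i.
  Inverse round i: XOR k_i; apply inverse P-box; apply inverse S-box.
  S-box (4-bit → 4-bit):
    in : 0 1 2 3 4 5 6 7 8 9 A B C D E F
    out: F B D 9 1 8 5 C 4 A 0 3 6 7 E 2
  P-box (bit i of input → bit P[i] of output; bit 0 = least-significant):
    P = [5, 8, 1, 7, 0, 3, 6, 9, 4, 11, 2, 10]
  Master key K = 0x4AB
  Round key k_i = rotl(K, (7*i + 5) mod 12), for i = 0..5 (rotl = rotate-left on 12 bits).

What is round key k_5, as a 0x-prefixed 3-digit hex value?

0xAB4

K = 0x4AB
k_0 = rotl(K, (7*0+5) mod 12) = rotl(K, 5) = 0x569
k_1 = rotl(K, (7*1+5) mod 12) = rotl(K, 0) = 0x4AB
k_2 = rotl(K, (7*2+5) mod 12) = rotl(K, 7) = 0x5A5
k_3 = rotl(K, (7*3+5) mod 12) = rotl(K, 2) = 0x2AD
k_4 = rotl(K, (7*4+5) mod 12) = rotl(K, 9) = 0x695
k_5 = rotl(K, (7*5+5) mod 12) = rotl(K, 4) = 0xAB4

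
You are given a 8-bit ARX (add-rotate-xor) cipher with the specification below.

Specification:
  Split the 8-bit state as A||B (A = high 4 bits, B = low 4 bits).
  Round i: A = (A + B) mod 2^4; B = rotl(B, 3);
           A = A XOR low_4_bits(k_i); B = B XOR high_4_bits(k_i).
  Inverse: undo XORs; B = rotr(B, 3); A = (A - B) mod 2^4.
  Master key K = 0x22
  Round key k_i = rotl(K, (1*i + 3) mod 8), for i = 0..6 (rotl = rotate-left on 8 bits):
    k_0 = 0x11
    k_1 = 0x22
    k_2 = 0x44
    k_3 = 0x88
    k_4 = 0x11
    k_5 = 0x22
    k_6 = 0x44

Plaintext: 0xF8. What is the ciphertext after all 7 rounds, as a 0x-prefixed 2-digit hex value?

s_0 = plaintext = 0xF8
s_1 = Round(s_0, k_0) = 0x65
s_2 = Round(s_1, k_1) = 0x98
s_3 = Round(s_2, k_2) = 0x50
s_4 = Round(s_3, k_3) = 0xD8
s_5 = Round(s_4, k_4) = 0x45
s_6 = Round(s_5, k_5) = 0xB8
s_7 = Round(s_6, k_6) = 0x70

0x70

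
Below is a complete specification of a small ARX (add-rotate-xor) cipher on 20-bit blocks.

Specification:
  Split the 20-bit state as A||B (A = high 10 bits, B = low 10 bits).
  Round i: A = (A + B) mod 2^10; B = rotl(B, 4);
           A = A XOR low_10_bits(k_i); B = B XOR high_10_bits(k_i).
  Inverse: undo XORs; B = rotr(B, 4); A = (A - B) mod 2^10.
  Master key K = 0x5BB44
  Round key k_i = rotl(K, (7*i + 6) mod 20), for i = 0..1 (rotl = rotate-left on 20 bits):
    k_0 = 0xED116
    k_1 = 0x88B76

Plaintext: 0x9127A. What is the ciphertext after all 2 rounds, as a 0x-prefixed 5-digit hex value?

0xACFF2

s_0 = plaintext = 0x9127A
s_1 = Round(s_0, k_0) = 0x6A01D
s_2 = Round(s_1, k_1) = 0xACFF2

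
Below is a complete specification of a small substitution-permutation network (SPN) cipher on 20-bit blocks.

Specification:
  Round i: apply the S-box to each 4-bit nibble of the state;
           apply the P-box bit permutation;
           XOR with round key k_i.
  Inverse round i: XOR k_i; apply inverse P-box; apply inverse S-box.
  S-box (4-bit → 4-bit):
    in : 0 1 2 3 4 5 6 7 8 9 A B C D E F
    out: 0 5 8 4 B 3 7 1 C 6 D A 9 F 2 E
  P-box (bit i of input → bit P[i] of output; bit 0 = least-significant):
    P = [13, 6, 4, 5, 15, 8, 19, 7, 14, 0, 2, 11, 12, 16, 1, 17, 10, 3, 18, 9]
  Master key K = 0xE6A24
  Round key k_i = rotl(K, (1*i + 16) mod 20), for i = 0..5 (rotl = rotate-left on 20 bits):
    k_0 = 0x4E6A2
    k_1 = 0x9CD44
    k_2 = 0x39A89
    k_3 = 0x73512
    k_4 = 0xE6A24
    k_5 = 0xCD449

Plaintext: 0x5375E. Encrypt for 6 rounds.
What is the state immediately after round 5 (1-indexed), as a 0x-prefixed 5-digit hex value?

0x6EB84

s_0 = plaintext = 0x5375E
s_1 = Round(s_0, k_0) = 0x423E8
s_2 = Round(s_1, k_1) = 0xBCA78
s_3 = Round(s_2, k_2) = 0x140B5
s_4 = Round(s_3, k_3) = 0x000D2
s_5 = Round(s_4, k_4) = 0x6EB84
s_6 = Round(s_5, k_5) = 0x1F8A0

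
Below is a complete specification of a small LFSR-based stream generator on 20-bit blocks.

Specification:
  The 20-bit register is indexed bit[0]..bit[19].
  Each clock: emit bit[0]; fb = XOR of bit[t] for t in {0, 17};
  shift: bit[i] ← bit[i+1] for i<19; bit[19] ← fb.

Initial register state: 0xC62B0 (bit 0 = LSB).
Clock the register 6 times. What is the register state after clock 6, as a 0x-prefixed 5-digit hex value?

reg_0 = 0xC62B0
clock 1: out=0, reg = 0x63158
clock 2: out=0, reg = 0xB18AC
clock 3: out=0, reg = 0xD8C56
clock 4: out=0, reg = 0x6C62B
clock 5: out=1, reg = 0x36315
clock 6: out=1, reg = 0x1B18A

0x1B18A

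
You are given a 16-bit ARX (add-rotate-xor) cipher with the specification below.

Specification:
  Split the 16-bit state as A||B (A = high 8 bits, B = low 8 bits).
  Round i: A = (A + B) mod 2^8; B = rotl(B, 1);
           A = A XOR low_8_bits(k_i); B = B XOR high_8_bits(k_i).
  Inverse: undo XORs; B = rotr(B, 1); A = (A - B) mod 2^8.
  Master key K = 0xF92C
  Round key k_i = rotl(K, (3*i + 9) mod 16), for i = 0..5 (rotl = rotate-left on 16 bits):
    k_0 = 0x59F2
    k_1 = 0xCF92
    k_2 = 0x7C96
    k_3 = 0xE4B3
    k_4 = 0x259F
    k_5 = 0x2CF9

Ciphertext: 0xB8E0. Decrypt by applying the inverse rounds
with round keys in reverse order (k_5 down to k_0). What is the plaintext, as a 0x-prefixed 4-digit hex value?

s_0 = ciphertext = 0xB8E0
s_1 = InvRound(s_0, k_5) = 0xDB66
s_2 = InvRound(s_1, k_4) = 0xA3A1
s_3 = InvRound(s_2, k_3) = 0x6EA2
s_4 = InvRound(s_3, k_2) = 0x896F
s_5 = InvRound(s_4, k_1) = 0xCB50
s_6 = InvRound(s_5, k_0) = 0xB584

0xB584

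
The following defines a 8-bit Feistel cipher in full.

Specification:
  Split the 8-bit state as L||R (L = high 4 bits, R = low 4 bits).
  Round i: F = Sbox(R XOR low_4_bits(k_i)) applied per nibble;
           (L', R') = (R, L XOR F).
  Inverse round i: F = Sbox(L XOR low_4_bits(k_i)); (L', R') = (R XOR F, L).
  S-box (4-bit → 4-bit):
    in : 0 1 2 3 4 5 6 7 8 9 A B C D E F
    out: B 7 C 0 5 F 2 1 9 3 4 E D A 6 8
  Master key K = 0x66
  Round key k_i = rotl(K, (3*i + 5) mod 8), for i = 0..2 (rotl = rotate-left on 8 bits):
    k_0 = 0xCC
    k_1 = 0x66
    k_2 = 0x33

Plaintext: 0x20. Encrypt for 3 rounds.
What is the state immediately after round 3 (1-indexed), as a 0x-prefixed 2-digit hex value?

0x34

s_0 = plaintext = 0x20
s_1 = Round(s_0, k_0) = 0x0F
s_2 = Round(s_1, k_1) = 0xF3
s_3 = Round(s_2, k_2) = 0x34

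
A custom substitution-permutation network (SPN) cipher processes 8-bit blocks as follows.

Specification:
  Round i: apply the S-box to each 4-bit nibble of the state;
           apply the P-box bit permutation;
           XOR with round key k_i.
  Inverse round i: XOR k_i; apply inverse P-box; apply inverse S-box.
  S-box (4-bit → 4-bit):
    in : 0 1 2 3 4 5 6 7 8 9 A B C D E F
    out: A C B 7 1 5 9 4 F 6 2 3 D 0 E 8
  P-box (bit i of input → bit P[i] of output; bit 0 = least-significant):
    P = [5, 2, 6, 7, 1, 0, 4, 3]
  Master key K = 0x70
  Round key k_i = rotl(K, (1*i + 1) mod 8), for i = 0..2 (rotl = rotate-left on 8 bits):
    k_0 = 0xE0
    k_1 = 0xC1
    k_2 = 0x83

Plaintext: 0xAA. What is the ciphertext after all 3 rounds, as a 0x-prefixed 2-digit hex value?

0x64

s_0 = plaintext = 0xAA
s_1 = Round(s_0, k_0) = 0xE5
s_2 = Round(s_1, k_1) = 0xB8
s_3 = Round(s_2, k_2) = 0x64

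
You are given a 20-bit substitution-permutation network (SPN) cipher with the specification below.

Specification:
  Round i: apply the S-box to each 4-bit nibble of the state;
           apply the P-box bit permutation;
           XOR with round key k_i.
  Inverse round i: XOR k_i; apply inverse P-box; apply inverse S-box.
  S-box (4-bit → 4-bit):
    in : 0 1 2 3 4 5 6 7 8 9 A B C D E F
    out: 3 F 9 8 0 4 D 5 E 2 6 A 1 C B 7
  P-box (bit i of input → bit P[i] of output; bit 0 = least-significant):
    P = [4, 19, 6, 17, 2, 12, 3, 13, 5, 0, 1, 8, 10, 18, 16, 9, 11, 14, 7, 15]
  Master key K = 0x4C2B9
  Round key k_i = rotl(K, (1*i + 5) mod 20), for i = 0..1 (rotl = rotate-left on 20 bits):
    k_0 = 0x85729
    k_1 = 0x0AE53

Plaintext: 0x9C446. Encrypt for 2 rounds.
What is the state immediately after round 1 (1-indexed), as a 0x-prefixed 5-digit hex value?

s_0 = plaintext = 0x9C446
s_1 = Round(s_0, k_0) = 0xA1379
s_2 = Round(s_1, k_1) = 0xDE9DF

0xA1379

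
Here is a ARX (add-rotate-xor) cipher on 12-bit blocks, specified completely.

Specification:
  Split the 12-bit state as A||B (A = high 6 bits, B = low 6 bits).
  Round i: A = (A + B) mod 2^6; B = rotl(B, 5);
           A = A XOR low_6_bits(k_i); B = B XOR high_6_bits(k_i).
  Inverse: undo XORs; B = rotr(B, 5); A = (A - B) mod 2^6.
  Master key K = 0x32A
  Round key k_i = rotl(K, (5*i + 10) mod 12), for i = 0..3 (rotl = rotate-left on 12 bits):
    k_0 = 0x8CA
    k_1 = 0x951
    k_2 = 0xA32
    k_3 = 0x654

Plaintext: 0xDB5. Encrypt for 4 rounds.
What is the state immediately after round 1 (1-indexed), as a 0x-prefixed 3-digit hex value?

s_0 = plaintext = 0xDB5
s_1 = Round(s_0, k_0) = 0x859
s_2 = Round(s_1, k_1) = 0xAC9
s_3 = Round(s_2, k_2) = 0x18C
s_4 = Round(s_3, k_3) = 0x19F

0x859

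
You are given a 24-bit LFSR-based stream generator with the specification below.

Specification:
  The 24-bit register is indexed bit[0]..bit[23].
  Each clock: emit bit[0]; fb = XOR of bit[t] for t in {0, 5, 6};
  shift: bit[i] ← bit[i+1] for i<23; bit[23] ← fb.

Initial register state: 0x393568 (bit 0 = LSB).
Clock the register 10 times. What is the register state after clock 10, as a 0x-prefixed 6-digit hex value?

reg_0 = 0x393568
clock 1: out=0, reg = 0x1C9AB4
clock 2: out=0, reg = 0x8E4D5A
clock 3: out=0, reg = 0xC726AD
clock 4: out=1, reg = 0x639356
clock 5: out=0, reg = 0xB1C9AB
clock 6: out=1, reg = 0x58E4D5
clock 7: out=1, reg = 0x2C726A
clock 8: out=0, reg = 0x163935
clock 9: out=1, reg = 0x0B1C9A
clock 10: out=0, reg = 0x058E4D

0x058E4D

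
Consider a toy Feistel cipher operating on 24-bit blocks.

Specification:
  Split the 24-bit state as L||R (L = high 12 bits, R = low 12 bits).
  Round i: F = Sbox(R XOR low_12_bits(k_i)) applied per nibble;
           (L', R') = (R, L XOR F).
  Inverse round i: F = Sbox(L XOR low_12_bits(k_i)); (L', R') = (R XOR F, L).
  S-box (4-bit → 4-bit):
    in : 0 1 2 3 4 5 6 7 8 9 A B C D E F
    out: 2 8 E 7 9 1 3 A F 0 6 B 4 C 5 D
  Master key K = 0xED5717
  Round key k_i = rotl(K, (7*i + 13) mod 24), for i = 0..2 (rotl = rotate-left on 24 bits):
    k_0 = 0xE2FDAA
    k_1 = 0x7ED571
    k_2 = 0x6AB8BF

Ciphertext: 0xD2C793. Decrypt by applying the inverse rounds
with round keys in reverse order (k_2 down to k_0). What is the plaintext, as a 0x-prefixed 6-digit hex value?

0xC5EA7D

s_0 = ciphertext = 0xD2C793
s_1 = InvRound(s_0, k_2) = 0x694D2C
s_2 = InvRound(s_1, k_1) = 0xA7D694
s_3 = InvRound(s_2, k_0) = 0xC5EA7D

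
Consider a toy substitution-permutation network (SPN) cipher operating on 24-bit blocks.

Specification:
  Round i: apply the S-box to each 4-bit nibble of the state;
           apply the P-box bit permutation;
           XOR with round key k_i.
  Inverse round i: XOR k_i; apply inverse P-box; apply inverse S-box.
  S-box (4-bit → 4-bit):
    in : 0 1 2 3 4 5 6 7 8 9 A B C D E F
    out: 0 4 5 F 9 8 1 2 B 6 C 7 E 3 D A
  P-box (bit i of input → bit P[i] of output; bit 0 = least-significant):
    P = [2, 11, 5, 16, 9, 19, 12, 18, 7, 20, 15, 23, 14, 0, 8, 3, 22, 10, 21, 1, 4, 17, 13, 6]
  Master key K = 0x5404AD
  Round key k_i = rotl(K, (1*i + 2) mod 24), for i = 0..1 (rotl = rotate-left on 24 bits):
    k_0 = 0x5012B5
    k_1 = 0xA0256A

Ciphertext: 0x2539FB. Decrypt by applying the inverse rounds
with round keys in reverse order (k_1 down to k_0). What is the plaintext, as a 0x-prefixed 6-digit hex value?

0xBC4745

s_0 = ciphertext = 0x2539FB
s_1 = InvRound(s_0, k_1) = 0x6774AF
s_2 = InvRound(s_1, k_0) = 0xBC4745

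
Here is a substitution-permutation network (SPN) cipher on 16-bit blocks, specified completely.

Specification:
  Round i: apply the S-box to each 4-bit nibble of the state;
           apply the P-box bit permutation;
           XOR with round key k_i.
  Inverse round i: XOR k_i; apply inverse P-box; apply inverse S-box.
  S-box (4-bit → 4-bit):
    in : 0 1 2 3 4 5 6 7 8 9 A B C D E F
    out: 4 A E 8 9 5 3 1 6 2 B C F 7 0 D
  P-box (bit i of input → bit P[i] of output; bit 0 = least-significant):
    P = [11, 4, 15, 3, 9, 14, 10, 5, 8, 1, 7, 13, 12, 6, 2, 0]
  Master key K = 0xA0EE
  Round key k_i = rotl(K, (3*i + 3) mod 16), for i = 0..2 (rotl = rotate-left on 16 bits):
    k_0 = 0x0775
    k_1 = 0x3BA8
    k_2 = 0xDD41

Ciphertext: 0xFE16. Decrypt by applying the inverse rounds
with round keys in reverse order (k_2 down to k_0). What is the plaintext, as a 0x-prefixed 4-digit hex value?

s_0 = ciphertext = 0xFE16
s_1 = InvRound(s_0, k_2) = 0x2A79
s_2 = InvRound(s_1, k_1) = 0xA5E9
s_3 = InvRound(s_2, k_0) = 0x0B72

0x0B72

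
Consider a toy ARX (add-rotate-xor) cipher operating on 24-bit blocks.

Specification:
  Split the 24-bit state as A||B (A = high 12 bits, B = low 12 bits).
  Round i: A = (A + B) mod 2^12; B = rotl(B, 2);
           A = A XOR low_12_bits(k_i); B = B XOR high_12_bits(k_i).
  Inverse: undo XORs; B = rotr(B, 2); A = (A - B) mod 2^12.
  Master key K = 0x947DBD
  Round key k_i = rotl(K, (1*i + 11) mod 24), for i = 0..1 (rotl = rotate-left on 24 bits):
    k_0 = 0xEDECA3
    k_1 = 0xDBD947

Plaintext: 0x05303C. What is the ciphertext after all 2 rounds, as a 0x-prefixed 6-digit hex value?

s_0 = plaintext = 0x05303C
s_1 = Round(s_0, k_0) = 0xC2CE2E
s_2 = Round(s_1, k_1) = 0x31D506

0x31D506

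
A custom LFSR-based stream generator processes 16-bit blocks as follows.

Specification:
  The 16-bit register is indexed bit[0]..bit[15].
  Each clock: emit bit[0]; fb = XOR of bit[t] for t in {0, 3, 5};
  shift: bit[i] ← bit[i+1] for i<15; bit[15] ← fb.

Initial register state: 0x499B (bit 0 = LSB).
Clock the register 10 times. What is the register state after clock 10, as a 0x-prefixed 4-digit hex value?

0xB912

reg_0 = 0x499B
clock 1: out=1, reg = 0x24CD
clock 2: out=1, reg = 0x1266
clock 3: out=0, reg = 0x8933
clock 4: out=1, reg = 0x4499
clock 5: out=1, reg = 0x224C
clock 6: out=0, reg = 0x9126
clock 7: out=0, reg = 0xC893
clock 8: out=1, reg = 0xE449
clock 9: out=1, reg = 0x7224
clock 10: out=0, reg = 0xB912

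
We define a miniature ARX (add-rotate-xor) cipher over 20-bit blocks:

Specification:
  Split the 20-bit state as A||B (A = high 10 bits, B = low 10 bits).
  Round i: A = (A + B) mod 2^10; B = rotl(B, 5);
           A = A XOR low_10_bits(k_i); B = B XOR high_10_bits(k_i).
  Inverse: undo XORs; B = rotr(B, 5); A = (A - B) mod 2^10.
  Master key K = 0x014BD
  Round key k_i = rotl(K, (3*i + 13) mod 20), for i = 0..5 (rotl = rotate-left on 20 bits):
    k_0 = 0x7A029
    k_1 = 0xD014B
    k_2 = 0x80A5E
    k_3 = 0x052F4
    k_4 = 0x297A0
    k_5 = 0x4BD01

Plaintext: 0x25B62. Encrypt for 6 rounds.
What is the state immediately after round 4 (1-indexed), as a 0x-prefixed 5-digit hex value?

s_0 = plaintext = 0x25B62
s_1 = Round(s_0, k_0) = 0xF45B3
s_2 = Round(s_1, k_1) = 0x33D2D
s_3 = Round(s_2, k_2) = 0xE8BAB
s_4 = Round(s_3, k_3) = 0x6E569
s_5 = Round(s_4, k_4) = 0x2098E
s_6 = Round(s_5, k_5) = 0xC44E3

0x6E569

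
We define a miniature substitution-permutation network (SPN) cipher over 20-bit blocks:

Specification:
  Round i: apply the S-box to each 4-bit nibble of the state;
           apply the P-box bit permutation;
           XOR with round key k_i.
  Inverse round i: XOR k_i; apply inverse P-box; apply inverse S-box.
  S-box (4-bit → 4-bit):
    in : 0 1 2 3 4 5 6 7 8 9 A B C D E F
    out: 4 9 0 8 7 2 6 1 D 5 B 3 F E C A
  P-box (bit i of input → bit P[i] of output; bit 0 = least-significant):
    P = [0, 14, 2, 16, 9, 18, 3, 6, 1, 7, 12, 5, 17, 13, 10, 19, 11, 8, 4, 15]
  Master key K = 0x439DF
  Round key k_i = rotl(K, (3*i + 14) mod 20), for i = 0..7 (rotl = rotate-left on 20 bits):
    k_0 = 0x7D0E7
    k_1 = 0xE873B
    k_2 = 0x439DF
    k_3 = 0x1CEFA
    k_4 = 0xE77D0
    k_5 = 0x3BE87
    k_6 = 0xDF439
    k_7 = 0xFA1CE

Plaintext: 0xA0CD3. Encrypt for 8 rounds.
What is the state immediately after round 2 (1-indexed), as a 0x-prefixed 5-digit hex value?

0xDF397

s_0 = plaintext = 0xA0CD3
s_1 = Round(s_0, k_0) = 0x24D0D
s_2 = Round(s_1, k_1) = 0xDF397
s_3 = Round(s_2, k_2) = 0xC9AE6
s_4 = Round(s_3, k_3) = 0x30304
s_5 = Round(s_4, k_4) = 0xEB3FD
s_6 = Round(s_5, k_5) = 0x45EF3
s_7 = Round(s_6, k_6) = 0x8CD49
s_8 = Round(s_7, k_7) = 0x11F73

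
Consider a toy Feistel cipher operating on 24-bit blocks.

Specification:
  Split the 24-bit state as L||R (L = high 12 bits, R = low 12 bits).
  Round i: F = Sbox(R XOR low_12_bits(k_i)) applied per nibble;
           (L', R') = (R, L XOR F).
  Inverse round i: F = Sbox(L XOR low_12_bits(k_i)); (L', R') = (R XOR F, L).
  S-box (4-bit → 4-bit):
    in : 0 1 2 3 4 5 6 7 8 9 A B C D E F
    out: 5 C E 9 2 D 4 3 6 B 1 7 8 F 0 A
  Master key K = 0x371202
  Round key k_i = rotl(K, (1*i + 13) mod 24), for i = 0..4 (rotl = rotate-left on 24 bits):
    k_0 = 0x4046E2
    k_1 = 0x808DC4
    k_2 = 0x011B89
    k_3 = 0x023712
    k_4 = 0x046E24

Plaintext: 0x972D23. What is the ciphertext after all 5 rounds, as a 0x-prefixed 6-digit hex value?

0xD85D75

s_0 = plaintext = 0x972D23
s_1 = Round(s_0, k_0) = 0xD23EFE
s_2 = Round(s_1, k_1) = 0xEFE4B2
s_3 = Round(s_2, k_2) = 0x4B2469
s_4 = Round(s_3, k_3) = 0x469D85
s_5 = Round(s_4, k_4) = 0xD85D75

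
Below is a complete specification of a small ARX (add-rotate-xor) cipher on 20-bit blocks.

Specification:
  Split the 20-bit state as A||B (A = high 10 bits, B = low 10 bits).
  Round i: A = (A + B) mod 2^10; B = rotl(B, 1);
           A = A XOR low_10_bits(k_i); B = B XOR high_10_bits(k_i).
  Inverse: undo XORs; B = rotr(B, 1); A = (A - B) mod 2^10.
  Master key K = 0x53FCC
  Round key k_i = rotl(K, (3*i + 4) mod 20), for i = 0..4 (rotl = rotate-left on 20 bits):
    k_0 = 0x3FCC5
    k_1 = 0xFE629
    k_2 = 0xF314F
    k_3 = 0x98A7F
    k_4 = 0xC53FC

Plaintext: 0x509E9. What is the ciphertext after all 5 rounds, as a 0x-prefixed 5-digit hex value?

s_0 = plaintext = 0x509E9
s_1 = Round(s_0, k_0) = 0xFBB2D
s_2 = Round(s_1, k_1) = 0x4C9A2
s_3 = Round(s_2, k_2) = 0xE6C88
s_4 = Round(s_3, k_3) = 0x97372
s_5 = Round(s_4, k_4) = 0x8C9F1

0x8C9F1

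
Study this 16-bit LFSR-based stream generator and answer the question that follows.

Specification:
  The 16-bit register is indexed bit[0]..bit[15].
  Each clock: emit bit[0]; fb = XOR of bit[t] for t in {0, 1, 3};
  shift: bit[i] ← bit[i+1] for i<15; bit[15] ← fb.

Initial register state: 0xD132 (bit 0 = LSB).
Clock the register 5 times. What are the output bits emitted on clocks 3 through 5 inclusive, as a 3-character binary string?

001

reg_0 = 0xD132
clock 1: out=0, reg = 0xE899
clock 2: out=1, reg = 0x744C
clock 3: out=0, reg = 0xBA26
clock 4: out=0, reg = 0xDD13
clock 5: out=1, reg = 0x6E89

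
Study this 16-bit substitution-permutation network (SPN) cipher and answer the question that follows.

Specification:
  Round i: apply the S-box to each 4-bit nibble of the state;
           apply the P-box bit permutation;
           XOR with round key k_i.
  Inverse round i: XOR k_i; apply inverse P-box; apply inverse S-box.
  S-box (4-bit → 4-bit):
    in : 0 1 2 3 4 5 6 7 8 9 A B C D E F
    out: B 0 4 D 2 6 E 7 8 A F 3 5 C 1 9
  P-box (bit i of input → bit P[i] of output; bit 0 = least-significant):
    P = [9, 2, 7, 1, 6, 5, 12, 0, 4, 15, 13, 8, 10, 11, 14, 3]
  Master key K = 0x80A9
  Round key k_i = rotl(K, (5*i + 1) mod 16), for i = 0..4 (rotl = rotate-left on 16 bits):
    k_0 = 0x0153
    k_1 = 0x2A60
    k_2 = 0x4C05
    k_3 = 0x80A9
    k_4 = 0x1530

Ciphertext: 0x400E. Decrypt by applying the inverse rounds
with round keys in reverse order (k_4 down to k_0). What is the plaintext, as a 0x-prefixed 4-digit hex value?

s_0 = ciphertext = 0x400E
s_1 = InvRound(s_0, k_4) = 0x3F59
s_2 = InvRound(s_1, k_3) = 0xBA7C
s_3 = InvRound(s_2, k_2) = 0x37AE
s_4 = InvRound(s_3, k_1) = 0x08C6
s_5 = InvRound(s_4, k_0) = 0x4F85

0x4F85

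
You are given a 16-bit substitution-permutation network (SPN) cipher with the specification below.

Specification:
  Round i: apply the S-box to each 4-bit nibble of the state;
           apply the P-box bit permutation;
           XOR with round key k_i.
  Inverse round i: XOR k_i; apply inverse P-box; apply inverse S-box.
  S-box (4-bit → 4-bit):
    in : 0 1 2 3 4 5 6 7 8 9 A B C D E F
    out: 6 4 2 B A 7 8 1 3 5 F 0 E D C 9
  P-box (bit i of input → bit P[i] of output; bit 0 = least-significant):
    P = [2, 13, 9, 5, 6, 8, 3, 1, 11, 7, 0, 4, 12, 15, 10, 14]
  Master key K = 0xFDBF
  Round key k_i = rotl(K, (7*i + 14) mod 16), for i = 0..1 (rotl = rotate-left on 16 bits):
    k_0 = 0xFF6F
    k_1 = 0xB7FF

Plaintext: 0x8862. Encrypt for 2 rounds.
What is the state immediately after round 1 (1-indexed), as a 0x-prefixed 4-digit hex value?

0x47ED

s_0 = plaintext = 0x8862
s_1 = Round(s_0, k_0) = 0x47ED
s_2 = Round(s_1, k_1) = 0x7DD1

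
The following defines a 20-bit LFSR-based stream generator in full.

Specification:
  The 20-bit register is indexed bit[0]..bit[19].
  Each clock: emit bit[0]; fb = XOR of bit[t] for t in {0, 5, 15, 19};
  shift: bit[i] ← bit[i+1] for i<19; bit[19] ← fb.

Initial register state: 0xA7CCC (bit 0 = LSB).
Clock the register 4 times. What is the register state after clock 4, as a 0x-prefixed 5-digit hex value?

0x5A7CC

reg_0 = 0xA7CCC
clock 1: out=0, reg = 0xD3E66
clock 2: out=0, reg = 0x69F33
clock 3: out=1, reg = 0xB4F99
clock 4: out=1, reg = 0x5A7CC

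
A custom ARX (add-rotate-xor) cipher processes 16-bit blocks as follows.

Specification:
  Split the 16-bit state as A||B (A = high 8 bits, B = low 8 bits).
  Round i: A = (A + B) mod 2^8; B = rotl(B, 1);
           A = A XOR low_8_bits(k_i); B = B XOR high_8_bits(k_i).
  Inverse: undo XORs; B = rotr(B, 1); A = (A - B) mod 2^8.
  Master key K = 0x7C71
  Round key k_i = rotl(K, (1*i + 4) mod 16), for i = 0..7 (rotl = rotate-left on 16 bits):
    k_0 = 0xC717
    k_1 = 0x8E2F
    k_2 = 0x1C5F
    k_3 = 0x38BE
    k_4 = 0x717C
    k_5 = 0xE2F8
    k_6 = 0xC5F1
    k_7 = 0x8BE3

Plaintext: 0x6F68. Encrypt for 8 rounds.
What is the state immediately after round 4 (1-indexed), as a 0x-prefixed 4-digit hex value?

0x9A82

s_0 = plaintext = 0x6F68
s_1 = Round(s_0, k_0) = 0xC017
s_2 = Round(s_1, k_1) = 0xF8A0
s_3 = Round(s_2, k_2) = 0xC75D
s_4 = Round(s_3, k_3) = 0x9A82
s_5 = Round(s_4, k_4) = 0x6074
s_6 = Round(s_5, k_5) = 0x2C0A
s_7 = Round(s_6, k_6) = 0xC7D1
s_8 = Round(s_7, k_7) = 0x7B28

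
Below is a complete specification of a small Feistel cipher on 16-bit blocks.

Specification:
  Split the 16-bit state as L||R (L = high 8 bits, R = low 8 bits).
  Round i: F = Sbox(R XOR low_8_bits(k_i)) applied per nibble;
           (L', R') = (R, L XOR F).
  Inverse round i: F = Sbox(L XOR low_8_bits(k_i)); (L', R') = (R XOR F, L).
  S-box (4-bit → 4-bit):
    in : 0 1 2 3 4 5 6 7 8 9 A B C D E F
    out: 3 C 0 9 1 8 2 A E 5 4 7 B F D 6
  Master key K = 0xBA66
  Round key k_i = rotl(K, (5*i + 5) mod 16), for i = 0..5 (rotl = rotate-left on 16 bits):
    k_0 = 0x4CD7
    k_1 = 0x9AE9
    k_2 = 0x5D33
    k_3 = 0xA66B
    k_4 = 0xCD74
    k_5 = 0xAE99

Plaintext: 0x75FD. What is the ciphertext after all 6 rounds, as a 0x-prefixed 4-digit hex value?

0x9281

s_0 = plaintext = 0x75FD
s_1 = Round(s_0, k_0) = 0xFD71
s_2 = Round(s_1, k_1) = 0x71A3
s_3 = Round(s_2, k_2) = 0xA322
s_4 = Round(s_3, k_3) = 0x22B6
s_5 = Round(s_4, k_4) = 0xB692
s_6 = Round(s_5, k_5) = 0x9281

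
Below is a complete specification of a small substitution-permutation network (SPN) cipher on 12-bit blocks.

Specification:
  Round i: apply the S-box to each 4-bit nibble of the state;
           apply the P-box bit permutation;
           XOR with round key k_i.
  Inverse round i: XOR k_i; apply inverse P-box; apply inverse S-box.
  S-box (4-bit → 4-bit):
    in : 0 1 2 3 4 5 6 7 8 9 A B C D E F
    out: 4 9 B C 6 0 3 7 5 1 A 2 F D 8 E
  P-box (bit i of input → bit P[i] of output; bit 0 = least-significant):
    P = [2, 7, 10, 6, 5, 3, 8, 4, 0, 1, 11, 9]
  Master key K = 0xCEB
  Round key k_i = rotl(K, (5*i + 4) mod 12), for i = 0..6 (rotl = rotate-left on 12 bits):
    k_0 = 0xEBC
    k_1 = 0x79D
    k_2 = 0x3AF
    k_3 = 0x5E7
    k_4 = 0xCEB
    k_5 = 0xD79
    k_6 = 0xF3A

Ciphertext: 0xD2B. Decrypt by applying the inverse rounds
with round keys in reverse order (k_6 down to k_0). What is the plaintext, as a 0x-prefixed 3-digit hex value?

s_0 = ciphertext = 0xD2B
s_1 = InvRound(s_0, k_6) = 0x1E5
s_2 = InvRound(s_1, k_5) = 0x0A7
s_3 = InvRound(s_2, k_4) = 0x0BD
s_4 = InvRound(s_3, k_3) = 0xBF3
s_5 = InvRound(s_4, k_2) = 0x0A1
s_6 = InvRound(s_5, k_1) = 0xEC8
s_7 = InvRound(s_6, k_0) = 0x511

0x511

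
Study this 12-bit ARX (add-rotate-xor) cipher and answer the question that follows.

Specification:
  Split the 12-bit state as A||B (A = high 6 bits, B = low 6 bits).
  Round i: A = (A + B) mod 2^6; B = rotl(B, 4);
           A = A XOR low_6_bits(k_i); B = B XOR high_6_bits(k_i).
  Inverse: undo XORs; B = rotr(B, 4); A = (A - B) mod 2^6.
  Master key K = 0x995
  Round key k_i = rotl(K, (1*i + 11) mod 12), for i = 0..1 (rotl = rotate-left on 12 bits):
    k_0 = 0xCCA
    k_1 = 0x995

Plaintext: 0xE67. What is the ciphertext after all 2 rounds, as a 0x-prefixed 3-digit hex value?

s_0 = plaintext = 0xE67
s_1 = Round(s_0, k_0) = 0xA8A
s_2 = Round(s_1, k_1) = 0x844

0x844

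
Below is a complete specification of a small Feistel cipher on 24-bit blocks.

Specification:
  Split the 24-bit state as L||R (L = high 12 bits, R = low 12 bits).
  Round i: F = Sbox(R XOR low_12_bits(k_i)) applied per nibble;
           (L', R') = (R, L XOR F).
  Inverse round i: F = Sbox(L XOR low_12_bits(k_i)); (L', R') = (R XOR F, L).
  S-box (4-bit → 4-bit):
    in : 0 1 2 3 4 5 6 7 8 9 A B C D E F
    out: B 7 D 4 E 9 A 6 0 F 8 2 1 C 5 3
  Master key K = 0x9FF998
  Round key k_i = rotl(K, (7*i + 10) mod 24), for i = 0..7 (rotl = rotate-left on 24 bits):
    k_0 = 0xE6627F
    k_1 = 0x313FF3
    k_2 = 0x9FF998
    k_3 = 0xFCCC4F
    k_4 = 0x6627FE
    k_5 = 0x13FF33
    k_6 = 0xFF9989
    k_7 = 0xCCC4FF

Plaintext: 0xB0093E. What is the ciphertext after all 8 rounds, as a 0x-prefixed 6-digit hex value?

0x547D67

s_0 = plaintext = 0xB0093E
s_1 = Round(s_0, k_0) = 0x93E9E7
s_2 = Round(s_1, k_1) = 0x9E7340
s_3 = Round(s_2, k_2) = 0x340127
s_4 = Round(s_3, k_3) = 0x127FE0
s_5 = Round(s_4, k_4) = 0xFE0152
s_6 = Round(s_5, k_5) = 0x152A47
s_7 = Round(s_6, k_6) = 0xA47547
s_8 = Round(s_7, k_7) = 0x547D67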